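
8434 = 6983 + 1451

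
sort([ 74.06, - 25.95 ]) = [-25.95,74.06 ]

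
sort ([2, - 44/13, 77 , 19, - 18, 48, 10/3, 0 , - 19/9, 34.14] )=[ - 18, - 44/13, - 19/9,0, 2, 10/3,  19,34.14,48,77]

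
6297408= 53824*117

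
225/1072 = 225/1072 = 0.21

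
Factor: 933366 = 2^1*3^1*7^1*71^1*313^1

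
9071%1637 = 886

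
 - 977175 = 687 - 977862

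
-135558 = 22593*( - 6)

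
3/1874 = 3/1874= 0.00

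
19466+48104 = 67570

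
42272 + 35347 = 77619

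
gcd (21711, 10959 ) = 3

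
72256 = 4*18064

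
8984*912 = 8193408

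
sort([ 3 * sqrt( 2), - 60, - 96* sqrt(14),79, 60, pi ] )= [ - 96*sqrt( 14 ) , - 60, pi,3*sqrt ( 2) , 60, 79]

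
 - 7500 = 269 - 7769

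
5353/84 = 5353/84 =63.73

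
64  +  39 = 103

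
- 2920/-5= 584/1 = 584.00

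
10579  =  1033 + 9546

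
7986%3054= 1878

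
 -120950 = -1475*82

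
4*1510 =6040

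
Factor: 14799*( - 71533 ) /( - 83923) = 3^1*11^1*19^( - 1 )*631^( - 1) * 929^1*4933^1 = 151230981/11989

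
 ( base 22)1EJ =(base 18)291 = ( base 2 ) 1100101011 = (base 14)41D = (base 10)811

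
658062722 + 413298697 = 1071361419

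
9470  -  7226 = 2244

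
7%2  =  1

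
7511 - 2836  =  4675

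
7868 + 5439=13307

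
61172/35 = 1747 + 27/35= 1747.77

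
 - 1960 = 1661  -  3621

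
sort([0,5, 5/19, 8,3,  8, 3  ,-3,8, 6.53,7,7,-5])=[ - 5,-3, 0,5/19,3,3,5 , 6.53, 7, 7, 8,8,8 ] 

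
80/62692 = 20/15673=0.00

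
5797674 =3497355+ 2300319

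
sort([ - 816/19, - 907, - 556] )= [-907, - 556, - 816/19]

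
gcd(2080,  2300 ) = 20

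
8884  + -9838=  - 954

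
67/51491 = 67/51491 =0.00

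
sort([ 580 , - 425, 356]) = [ - 425,356,580]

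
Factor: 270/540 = 2^( - 1 )  =  1/2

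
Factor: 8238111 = 3^1*7^1*59^1 * 61^1 *109^1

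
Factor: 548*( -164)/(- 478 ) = 2^3*41^1*137^1*239^( - 1 ) =44936/239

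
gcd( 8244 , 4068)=36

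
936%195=156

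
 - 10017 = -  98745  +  88728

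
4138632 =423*9784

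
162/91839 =54/30613 = 0.00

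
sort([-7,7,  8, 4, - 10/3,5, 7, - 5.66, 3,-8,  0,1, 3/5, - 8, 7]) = [  -  8, - 8, - 7,  -  5.66, - 10/3,  0, 3/5,1,3,4,5,  7, 7,7, 8 ] 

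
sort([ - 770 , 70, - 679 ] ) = [ - 770, - 679, 70] 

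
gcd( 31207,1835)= 1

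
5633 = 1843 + 3790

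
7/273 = 1/39 =0.03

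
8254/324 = 4127/162 = 25.48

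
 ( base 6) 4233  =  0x3BD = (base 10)957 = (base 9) 1273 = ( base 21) 23c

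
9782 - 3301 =6481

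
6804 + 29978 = 36782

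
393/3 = 131  =  131.00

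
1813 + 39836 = 41649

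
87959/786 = 87959/786  =  111.91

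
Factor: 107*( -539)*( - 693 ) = 39967389   =  3^2*7^3*11^2*107^1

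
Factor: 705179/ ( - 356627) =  - 307^1*503^ ( - 1) * 709^( - 1)*2297^1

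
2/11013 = 2/11013 = 0.00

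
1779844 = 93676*19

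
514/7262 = 257/3631 = 0.07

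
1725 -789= 936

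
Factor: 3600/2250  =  2^3*5^ ( - 1) = 8/5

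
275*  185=50875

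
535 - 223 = 312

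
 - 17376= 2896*( - 6 ) 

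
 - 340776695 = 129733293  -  470509988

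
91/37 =2+17/37= 2.46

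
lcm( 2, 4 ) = 4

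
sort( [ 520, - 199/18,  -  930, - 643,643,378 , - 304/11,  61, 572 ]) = [ - 930 , - 643, -304/11, -199/18, 61,378,520,572, 643]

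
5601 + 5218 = 10819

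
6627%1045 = 357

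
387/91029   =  129/30343= 0.00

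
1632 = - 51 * (  -  32) 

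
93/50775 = 31/16925 = 0.00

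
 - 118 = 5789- 5907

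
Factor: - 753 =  - 3^1  *  251^1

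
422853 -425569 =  - 2716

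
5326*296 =1576496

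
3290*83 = 273070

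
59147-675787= - 616640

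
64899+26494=91393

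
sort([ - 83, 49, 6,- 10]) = [ - 83,-10, 6  ,  49] 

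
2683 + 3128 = 5811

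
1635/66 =24 + 17/22 = 24.77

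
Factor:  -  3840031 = -13^1*295387^1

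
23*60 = 1380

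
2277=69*33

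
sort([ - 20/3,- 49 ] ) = [ - 49,-20/3] 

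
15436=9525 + 5911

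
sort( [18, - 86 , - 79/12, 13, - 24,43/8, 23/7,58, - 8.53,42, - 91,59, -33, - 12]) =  [-91, - 86, - 33, - 24 , - 12,- 8.53, - 79/12, 23/7,43/8, 13, 18,42 , 58,59]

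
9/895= 9/895 = 0.01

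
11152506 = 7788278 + 3364228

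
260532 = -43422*( - 6 )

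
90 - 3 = 87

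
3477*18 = 62586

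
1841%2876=1841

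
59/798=59/798 = 0.07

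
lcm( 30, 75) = 150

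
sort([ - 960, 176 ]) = [-960,176 ]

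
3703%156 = 115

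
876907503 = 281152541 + 595754962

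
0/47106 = 0 = 0.00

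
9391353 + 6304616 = 15695969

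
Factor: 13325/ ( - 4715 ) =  -5^1*13^1 * 23^( - 1) = - 65/23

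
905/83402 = 905/83402 = 0.01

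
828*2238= 1853064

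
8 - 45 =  - 37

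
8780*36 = 316080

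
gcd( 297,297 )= 297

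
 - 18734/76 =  - 247 + 1/2 = - 246.50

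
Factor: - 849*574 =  -487326 = - 2^1 * 3^1  *  7^1*41^1*283^1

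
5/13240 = 1/2648 = 0.00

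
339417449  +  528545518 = 867962967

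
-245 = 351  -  596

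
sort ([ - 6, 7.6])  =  [ - 6,7.6 ]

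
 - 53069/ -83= 639 + 32/83 = 639.39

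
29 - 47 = -18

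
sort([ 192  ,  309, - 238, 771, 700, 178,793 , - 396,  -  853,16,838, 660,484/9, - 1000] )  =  [ - 1000, - 853, - 396 , - 238, 16,484/9, 178,192, 309 , 660,700, 771, 793,838] 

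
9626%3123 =257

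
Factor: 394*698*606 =166657272 = 2^3 * 3^1  *101^1 * 197^1*349^1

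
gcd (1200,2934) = 6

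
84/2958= 14/493 = 0.03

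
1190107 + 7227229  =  8417336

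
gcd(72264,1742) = 2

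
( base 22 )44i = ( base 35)1NC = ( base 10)2042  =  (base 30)282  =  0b11111111010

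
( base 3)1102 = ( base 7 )53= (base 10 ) 38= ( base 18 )22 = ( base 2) 100110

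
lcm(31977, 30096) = 511632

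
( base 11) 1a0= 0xe7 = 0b11100111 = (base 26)8n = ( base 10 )231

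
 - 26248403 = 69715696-95964099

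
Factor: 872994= 2^1*3^1*83^1*1753^1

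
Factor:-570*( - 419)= 238830 = 2^1*3^1*5^1* 19^1*419^1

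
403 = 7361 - 6958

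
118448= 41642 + 76806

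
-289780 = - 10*28978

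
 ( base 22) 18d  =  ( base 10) 673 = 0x2a1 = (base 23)166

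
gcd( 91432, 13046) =22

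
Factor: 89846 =2^1*167^1 *269^1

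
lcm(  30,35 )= 210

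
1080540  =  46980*23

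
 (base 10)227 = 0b11100011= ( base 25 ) 92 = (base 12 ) 16B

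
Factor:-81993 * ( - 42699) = 3^2*43^1*151^1*181^1 * 331^1  =  3501019107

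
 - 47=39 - 86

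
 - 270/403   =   -1 + 133/403 = -0.67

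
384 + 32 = 416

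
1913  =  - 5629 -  - 7542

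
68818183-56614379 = 12203804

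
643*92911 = 59741773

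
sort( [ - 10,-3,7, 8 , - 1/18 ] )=[ - 10, - 3 , - 1/18,7,8 ]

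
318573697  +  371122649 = 689696346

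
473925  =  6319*75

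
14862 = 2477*6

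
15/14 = 1 + 1/14=1.07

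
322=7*46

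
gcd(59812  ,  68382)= 2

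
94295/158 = 596 + 127/158=596.80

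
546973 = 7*78139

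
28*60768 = 1701504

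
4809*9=43281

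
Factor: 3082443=3^1*7^2*13^1*1613^1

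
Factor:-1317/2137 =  - 3^1*439^1*2137^ ( - 1)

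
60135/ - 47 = -1280 + 25/47 = - 1279.47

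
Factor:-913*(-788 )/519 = 719444/519 = 2^2*3^( - 1)*11^1*83^1  *  173^( - 1) * 197^1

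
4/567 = 4/567 = 0.01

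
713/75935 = 713/75935=0.01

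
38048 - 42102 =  - 4054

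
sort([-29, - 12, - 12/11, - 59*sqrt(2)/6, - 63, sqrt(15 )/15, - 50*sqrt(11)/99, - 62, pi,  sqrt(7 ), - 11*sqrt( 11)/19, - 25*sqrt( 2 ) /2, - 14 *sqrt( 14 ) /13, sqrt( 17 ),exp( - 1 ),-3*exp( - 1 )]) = [ - 63, - 62, - 29 , - 25*sqrt(2 ) /2, - 59 * sqrt(2)/6, - 12, - 14* sqrt(14)/13, - 11* sqrt ( 11)/19, - 50*sqrt(11)/99 , - 3*exp( - 1), - 12/11,sqrt(15) /15,exp( - 1),sqrt(7),pi, sqrt( 17) ] 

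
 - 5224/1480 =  - 653/185=- 3.53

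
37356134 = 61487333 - 24131199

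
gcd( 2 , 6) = 2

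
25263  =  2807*9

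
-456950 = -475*962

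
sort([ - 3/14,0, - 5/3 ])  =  [- 5/3, - 3/14,  0] 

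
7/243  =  7/243 =0.03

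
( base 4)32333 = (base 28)167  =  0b1110111111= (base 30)11T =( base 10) 959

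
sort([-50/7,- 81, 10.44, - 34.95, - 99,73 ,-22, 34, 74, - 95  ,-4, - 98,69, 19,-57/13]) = [ - 99, - 98, - 95, - 81,-34.95, - 22,  -  50/7, - 57/13,-4, 10.44,19,34,69, 73, 74]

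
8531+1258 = 9789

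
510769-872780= -362011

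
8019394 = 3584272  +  4435122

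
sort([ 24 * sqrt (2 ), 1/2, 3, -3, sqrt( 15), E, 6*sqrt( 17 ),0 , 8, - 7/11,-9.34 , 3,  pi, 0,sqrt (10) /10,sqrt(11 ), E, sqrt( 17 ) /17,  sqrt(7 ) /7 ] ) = [-9.34,-3, - 7/11,0,  0, sqrt(17)/17, sqrt( 10)/10, sqrt( 7 )/7, 1/2,  E, E, 3, 3,pi,  sqrt(11), sqrt(15 ) , 8, 6*sqrt (17), 24*sqrt( 2)]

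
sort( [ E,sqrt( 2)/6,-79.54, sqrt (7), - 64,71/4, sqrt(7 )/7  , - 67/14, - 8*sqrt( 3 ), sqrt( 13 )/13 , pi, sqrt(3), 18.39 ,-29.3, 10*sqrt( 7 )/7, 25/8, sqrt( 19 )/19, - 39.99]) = [ - 79.54, - 64, -39.99, - 29.3,  -  8 * sqrt( 3),-67/14, sqrt( 19)/19, sqrt( 2)/6, sqrt ( 13) /13,  sqrt(7 ) /7,sqrt ( 3 ), sqrt(7), E,25/8,pi,10*sqrt( 7) /7, 71/4, 18.39 ] 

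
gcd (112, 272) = 16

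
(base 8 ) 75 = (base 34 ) 1r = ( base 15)41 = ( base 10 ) 61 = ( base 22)2h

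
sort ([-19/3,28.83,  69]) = [-19/3,28.83, 69 ] 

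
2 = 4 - 2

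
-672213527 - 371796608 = -1044010135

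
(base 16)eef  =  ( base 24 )6f7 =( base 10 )3823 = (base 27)56G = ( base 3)12020121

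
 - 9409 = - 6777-2632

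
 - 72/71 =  - 2 + 70/71 = - 1.01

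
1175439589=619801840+555637749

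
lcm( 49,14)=98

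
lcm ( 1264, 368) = 29072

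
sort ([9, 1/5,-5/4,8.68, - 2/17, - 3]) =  [-3, - 5/4, - 2/17, 1/5,8.68,9]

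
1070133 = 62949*17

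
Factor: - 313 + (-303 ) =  - 616 = - 2^3*7^1 * 11^1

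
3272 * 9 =29448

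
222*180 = 39960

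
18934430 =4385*4318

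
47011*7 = 329077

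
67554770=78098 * 865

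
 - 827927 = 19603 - 847530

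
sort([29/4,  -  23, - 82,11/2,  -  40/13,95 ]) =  [ - 82,-23,-40/13,11/2, 29/4, 95 ]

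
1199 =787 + 412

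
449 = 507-58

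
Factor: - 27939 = - 3^1*67^1*139^1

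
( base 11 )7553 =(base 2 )10011011111100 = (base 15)2E55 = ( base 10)9980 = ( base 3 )111200122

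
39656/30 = 1321 + 13/15 = 1321.87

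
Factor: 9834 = 2^1* 3^1*11^1*149^1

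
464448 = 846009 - 381561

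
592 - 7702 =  - 7110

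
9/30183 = 3/10061= 0.00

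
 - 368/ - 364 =1 + 1/91 = 1.01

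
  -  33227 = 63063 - 96290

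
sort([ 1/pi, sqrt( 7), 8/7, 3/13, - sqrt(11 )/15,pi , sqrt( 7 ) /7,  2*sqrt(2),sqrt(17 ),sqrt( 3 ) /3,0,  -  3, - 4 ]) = [ - 4, - 3, - sqrt (11 )/15,0,3/13, 1/pi,sqrt (7 )/7, sqrt( 3)/3,8/7, sqrt( 7), 2*sqrt( 2)  ,  pi,sqrt( 17)]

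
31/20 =1+ 11/20  =  1.55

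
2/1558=1/779 = 0.00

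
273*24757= 6758661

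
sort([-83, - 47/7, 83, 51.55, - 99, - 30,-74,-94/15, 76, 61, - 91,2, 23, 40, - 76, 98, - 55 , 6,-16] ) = [ - 99, - 91, - 83, - 76,-74, - 55, - 30, - 16,- 47/7, - 94/15, 2 , 6,23,40, 51.55,61 , 76,83, 98 ]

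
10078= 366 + 9712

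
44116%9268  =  7044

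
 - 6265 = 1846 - 8111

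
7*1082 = 7574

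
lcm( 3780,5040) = 15120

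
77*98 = 7546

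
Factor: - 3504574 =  - 2^1*  631^1*2777^1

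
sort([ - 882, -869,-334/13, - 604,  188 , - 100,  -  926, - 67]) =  [-926, - 882, - 869,-604, - 100, - 67, - 334/13, 188 ] 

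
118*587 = 69266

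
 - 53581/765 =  - 71 + 734/765 = -70.04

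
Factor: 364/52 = 7  =  7^1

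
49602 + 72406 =122008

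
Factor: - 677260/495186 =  - 2^1*3^(-1)*5^1* 33863^1*82531^( - 1) = - 338630/247593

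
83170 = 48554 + 34616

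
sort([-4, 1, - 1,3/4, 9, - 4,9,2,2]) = [ - 4, - 4, - 1,3/4, 1 , 2,2,9, 9]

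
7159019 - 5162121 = 1996898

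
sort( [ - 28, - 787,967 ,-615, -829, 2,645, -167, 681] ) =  [-829, - 787,  -  615,-167, - 28, 2,645,681, 967]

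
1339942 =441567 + 898375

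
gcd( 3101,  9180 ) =1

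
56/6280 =7/785 = 0.01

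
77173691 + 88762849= 165936540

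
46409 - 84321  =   - 37912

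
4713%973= 821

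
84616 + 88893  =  173509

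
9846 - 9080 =766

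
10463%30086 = 10463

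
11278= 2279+8999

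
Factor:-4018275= - 3^3*5^2*5953^1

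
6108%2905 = 298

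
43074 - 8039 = 35035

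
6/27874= 3/13937 = 0.00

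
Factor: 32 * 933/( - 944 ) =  - 1866/59=- 2^1*3^1*59^( - 1 )*311^1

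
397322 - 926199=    - 528877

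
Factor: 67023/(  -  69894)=-2^( - 1) * 353^( - 1)*677^1 = - 677/706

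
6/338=3/169 = 0.02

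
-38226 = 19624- 57850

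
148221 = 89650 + 58571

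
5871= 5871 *1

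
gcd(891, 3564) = 891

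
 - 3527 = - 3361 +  - 166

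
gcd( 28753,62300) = 1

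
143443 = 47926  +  95517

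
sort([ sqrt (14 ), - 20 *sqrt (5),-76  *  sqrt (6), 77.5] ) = [-76*sqrt( 6),-20*sqrt(5), sqrt(14) , 77.5 ] 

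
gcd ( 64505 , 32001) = 1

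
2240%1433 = 807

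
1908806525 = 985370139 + 923436386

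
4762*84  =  400008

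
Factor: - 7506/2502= - 3 = - 3^1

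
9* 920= 8280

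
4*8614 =34456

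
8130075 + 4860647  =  12990722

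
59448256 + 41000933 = 100449189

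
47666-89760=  - 42094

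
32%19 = 13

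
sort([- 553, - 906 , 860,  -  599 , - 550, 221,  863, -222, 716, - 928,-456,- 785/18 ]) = [ - 928, - 906, - 599  , - 553, - 550, - 456, - 222, - 785/18, 221 , 716,  860,863] 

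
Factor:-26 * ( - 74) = 1924 = 2^2 * 13^1 * 37^1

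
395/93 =4 + 23/93  =  4.25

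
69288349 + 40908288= 110196637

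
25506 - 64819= - 39313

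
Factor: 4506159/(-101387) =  - 3^1*7^1*11^ ( - 1)*13^( - 1)*89^1*709^ (  -  1)*2411^1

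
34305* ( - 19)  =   - 651795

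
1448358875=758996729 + 689362146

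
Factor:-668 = - 2^2*  167^1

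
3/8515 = 3/8515  =  0.00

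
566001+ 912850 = 1478851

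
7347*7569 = 55609443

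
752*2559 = 1924368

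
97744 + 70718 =168462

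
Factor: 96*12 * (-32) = - 2^12*3^2 = -  36864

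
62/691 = 62/691 = 0.09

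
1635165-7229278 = -5594113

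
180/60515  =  36/12103 = 0.00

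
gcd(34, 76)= 2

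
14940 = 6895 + 8045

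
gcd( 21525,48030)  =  15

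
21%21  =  0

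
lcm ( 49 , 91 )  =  637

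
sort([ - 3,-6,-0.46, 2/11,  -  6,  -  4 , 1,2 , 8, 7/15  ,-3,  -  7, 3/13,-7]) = [ - 7,-7,  -  6 , - 6, - 4, - 3, - 3, - 0.46,2/11, 3/13, 7/15 , 1, 2, 8]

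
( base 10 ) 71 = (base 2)1000111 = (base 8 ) 107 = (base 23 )32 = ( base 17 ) 43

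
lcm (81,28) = 2268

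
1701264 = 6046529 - 4345265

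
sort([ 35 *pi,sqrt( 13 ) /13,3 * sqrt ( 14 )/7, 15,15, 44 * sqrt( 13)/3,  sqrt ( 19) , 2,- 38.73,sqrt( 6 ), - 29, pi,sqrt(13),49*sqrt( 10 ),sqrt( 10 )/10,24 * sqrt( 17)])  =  [ - 38.73, - 29,sqrt( 13)/13, sqrt (10) /10, 3*sqrt( 14) /7, 2,sqrt (6), pi,sqrt(13 ),sqrt(19 ),15,15,44*sqrt (13 ) /3,24*sqrt( 17 ),35 * pi,49*sqrt(10)]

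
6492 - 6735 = - 243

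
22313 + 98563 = 120876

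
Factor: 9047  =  83^1* 109^1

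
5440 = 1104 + 4336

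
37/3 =37/3 = 12.33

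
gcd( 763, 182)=7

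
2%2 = 0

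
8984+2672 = 11656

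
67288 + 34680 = 101968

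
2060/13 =2060/13= 158.46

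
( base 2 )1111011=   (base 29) 47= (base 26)4j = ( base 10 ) 123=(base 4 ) 1323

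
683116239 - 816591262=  - 133475023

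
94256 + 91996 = 186252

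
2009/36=2009/36 = 55.81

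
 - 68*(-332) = 22576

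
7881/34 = 231 + 27/34 = 231.79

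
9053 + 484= 9537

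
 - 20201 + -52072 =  - 72273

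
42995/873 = 42995/873 =49.25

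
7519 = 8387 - 868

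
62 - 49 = 13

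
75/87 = 25/29 = 0.86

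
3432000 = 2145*1600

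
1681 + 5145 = 6826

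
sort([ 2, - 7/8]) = [ - 7/8, 2]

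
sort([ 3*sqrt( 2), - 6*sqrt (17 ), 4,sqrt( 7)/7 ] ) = [ - 6*sqrt( 17),sqrt( 7 )/7,4, 3*sqrt( 2 )] 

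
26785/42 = 26785/42 = 637.74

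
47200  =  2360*20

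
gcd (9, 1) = 1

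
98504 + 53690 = 152194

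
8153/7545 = 1+608/7545  =  1.08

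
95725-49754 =45971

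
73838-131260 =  - 57422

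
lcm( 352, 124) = 10912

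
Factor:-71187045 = - 3^1 * 5^1 *73^1*65011^1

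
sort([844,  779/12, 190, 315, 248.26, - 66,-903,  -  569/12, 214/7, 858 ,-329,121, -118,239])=[-903, -329,-118, - 66,-569/12,214/7,779/12, 121,190,239,248.26 , 315, 844,  858]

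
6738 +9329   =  16067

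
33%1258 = 33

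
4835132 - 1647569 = 3187563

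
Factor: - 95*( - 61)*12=69540 = 2^2 *3^1*5^1*19^1*61^1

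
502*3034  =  1523068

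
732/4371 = 244/1457 = 0.17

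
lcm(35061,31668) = 981708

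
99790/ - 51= - 1957 + 1/3 = - 1956.67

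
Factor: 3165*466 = 1474890 = 2^1 * 3^1*5^1*211^1*233^1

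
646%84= 58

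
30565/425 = 71 + 78/85 =71.92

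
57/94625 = 57/94625=0.00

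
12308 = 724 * 17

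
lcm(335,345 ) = 23115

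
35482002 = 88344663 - 52862661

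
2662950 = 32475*82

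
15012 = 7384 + 7628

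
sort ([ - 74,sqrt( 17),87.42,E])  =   [ -74, E,sqrt (17)  ,  87.42]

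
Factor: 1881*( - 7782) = -2^1*3^3*11^1*19^1*1297^1 = - 14637942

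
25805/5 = 5161= 5161.00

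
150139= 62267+87872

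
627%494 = 133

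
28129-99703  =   - 71574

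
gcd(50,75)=25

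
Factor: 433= 433^1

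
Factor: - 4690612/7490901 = -2^2*3^( - 1)*11^( - 1)*5279^( - 1 )*27271^1 = - 109084/174207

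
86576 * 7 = 606032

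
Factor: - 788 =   -  2^2*197^1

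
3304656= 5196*636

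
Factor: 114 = 2^1*3^1*19^1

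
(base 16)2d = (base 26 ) 1j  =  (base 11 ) 41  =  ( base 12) 39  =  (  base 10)45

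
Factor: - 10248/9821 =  - 24/23 = - 2^3*3^1*23^( - 1)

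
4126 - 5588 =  - 1462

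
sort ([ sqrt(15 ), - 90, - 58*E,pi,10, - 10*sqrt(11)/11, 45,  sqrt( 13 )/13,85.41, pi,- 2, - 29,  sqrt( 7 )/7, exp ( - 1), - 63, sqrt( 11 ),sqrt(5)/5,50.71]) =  [ - 58*E,-90, - 63, - 29, -10*sqrt(11)/11 ,- 2, sqrt( 13 ) /13, exp( - 1),sqrt( 7) /7,sqrt( 5) /5, pi,pi,sqrt(11),sqrt( 15),10,45,50.71,85.41] 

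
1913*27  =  51651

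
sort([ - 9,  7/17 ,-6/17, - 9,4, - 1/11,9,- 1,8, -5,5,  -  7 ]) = [ - 9, - 9, -7 , - 5, - 1,-6/17, - 1/11, 7/17,  4,5 , 8,9]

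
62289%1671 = 462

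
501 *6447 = 3229947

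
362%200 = 162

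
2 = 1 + 1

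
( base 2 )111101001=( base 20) 149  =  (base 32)F9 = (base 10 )489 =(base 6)2133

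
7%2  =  1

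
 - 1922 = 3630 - 5552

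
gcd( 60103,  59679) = 1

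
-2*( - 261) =522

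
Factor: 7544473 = 1367^1*5519^1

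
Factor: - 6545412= - 2^2*3^2*113^1*1609^1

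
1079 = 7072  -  5993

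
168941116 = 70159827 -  - 98781289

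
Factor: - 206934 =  - 2^1*3^1*7^1*13^1*379^1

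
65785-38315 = 27470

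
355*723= 256665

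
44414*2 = 88828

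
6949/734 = 9 + 343/734=9.47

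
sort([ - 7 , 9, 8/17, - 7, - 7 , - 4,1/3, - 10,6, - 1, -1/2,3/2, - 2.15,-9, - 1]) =[ - 10, - 9 , - 7 , - 7,-7, - 4,- 2.15, - 1, - 1, - 1/2, 1/3,8/17, 3/2,6, 9 ]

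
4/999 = 4/999 = 0.00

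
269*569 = 153061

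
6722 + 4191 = 10913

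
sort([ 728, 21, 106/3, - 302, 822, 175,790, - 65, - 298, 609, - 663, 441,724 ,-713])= [ - 713, - 663, - 302, - 298, -65,  21, 106/3, 175, 441, 609, 724 , 728, 790,822 ]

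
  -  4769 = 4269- 9038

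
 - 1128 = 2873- 4001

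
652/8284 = 163/2071 = 0.08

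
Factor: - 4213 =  - 11^1*383^1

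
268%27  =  25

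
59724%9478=2856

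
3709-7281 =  - 3572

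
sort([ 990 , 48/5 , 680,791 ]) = [ 48/5,  680,791,990 ] 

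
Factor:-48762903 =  - 3^1*7^1*43^1 * 54001^1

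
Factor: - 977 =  - 977^1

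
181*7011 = 1268991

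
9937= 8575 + 1362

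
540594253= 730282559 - 189688306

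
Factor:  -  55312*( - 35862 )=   2^5*3^1* 43^1*139^1*3457^1=1983598944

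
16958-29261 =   -  12303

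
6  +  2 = 8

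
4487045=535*8387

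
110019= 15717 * 7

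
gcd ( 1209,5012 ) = 1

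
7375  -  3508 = 3867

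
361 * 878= 316958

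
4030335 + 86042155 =90072490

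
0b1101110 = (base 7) 215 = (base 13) 86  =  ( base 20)5A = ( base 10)110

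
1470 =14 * 105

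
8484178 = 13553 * 626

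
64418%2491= 2143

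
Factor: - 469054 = - 2^1*234527^1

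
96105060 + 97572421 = 193677481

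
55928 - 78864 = -22936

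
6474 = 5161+1313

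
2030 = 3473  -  1443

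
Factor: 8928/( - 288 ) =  - 31^1=- 31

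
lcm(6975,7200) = 223200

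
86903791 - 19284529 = 67619262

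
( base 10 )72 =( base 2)1001000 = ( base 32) 28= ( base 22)36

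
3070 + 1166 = 4236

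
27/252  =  3/28 = 0.11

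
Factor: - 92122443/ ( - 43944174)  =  2^( - 1 )*3^ ( - 1 )*7^1*31^ (- 1)*283^1 * 5167^1*26251^( - 1) = 10235827/4882686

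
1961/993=1961/993 = 1.97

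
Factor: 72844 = 2^2*18211^1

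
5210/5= 1042 = 1042.00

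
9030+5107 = 14137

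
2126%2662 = 2126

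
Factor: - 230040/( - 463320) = 11^( -1)*13^(-1 ) * 71^1 = 71/143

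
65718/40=32859/20 = 1642.95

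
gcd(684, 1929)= 3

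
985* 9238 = 9099430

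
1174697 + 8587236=9761933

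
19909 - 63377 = - 43468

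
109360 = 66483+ 42877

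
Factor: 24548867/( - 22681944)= -2^( - 3)*3^( - 4) *7^1*29^( - 1)*67^1*71^ ( - 1 )*3079^1 = - 1444051/1334232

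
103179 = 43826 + 59353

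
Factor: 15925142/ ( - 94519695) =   -  2^1*3^(-1 )* 5^(  -  1)*661^(-1)*9533^(  -  1) * 7962571^1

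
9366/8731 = 9366/8731=1.07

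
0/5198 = 0 = 0.00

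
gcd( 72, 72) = 72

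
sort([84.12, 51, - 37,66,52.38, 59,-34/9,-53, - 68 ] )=[ - 68,  -  53, - 37,-34/9, 51, 52.38 , 59, 66, 84.12] 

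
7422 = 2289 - -5133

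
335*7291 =2442485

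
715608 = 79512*9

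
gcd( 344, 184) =8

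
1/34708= 1/34708 = 0.00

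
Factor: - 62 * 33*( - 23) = 2^1*3^1*11^1 * 23^1*31^1= 47058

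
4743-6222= - 1479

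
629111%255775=117561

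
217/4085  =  217/4085 = 0.05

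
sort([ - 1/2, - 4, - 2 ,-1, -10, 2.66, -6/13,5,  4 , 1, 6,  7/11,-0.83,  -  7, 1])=[ - 10, - 7 , - 4,  -  2, - 1, - 0.83,-1/2 ,-6/13, 7/11,1,1, 2.66, 4, 5, 6]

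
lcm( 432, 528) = 4752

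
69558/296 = 34779/148= 234.99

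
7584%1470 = 234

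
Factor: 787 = 787^1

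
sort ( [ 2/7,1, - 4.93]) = [  -  4.93, 2/7,1]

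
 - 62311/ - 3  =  20770  +  1/3 = 20770.33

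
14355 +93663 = 108018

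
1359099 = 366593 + 992506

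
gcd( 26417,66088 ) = 1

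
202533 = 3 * 67511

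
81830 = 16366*5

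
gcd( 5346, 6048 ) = 54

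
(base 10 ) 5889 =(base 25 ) 9AE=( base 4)1130001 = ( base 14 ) 2209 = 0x1701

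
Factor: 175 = 5^2*7^1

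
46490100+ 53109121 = 99599221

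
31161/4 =7790+ 1/4 = 7790.25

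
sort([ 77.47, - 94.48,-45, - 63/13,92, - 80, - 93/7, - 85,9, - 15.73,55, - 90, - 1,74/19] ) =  [-94.48, - 90 , - 85,-80, - 45, - 15.73,-93/7, - 63/13, - 1,74/19,9,  55,77.47 , 92 ] 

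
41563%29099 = 12464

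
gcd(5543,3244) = 1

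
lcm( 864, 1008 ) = 6048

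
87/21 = 29/7  =  4.14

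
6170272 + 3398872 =9569144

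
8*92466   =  739728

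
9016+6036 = 15052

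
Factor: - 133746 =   -  2^1*3^1*22291^1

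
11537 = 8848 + 2689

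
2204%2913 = 2204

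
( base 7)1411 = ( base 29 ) IP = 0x223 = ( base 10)547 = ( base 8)1043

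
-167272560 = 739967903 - 907240463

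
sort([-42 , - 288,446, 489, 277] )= [ - 288 , - 42, 277, 446,489 ] 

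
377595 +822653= 1200248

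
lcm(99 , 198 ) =198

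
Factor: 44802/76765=2^1 * 3^2*5^(  -  1 )*13^( - 1 )*19^1 * 131^1*1181^ ( - 1 ) 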